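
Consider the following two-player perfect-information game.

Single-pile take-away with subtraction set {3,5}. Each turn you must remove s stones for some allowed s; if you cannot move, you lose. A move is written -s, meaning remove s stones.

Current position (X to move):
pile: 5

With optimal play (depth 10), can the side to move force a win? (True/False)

X winning at [5]: True

[5] X move#1: -3:+1/2*, -5:+1/0
[2] end (terminal -1, O#2); searched 5 to 10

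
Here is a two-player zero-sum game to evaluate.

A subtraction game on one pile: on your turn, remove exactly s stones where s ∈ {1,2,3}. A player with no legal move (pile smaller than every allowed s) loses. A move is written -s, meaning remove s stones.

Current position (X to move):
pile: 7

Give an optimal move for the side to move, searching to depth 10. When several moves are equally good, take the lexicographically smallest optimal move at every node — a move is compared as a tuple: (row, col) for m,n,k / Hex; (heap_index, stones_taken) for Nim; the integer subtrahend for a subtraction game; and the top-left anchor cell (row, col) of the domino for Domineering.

X's best at [7]: -3

ply 1, X at 7 | -1=-1→6; -2=-1→5; -3=+1→4*
ply 2, O at 4 | -1=-1→3*; -2=-1→2; -3=-1→1
ply 3, X at 3 | -1=-1→2; -2=-1→1; -3=+1→0*
ply 4: 0 is terminal -1 (O); from 7 depth 10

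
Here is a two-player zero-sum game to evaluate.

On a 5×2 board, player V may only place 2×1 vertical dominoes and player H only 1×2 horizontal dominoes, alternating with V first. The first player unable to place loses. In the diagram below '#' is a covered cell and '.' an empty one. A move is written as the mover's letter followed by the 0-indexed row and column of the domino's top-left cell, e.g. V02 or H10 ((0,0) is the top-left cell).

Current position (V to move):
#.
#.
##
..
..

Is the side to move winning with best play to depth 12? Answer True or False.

p1 V@[#./#./##/../..]: V01[##/##/##/../..]-1 V30[#./#./##/#./#.]+1* V31[#./#./##/.#/.#]+1
p2 H@[#./#./##/#./#.] terminal -1; root [#./#./##/../..] d12

V winning at [#./#./##/../..]: True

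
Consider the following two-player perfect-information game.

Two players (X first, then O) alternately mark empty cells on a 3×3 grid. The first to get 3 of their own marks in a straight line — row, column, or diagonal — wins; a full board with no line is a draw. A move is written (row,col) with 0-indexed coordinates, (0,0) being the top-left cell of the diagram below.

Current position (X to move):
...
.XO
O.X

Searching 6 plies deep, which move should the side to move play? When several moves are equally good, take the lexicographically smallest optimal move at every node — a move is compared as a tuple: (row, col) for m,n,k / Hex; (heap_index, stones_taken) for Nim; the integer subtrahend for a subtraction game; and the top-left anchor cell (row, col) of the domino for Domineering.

[.../.XO/O.X] X move#1: (0,0):+1/X../.XO/O.X*, (0,1):+1/.X./.XO/O.X, (0,2):+0/..X/.XO/O.X, (1,0):+0/.../XXO/O.X, (2,1):+1/.../.XO/OXX
[X../.XO/O.X] end (terminal -1, O#2); searched .../.XO/O.X to 6

X's best at [.../.XO/O.X]: (0,0)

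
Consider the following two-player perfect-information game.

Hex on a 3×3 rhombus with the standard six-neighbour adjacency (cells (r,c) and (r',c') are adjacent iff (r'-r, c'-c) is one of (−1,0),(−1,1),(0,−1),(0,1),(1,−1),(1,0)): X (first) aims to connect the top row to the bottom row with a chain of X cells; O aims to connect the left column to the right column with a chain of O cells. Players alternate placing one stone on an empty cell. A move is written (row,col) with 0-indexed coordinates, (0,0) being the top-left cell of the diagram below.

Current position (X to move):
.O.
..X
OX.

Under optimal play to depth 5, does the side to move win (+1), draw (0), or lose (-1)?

[.O./..X/OX.] X move#1: (0,0):-1/XO./..X/OX., (0,2):+1/.OX/..X/OX.*, (1,0):-1/.O./X.X/OX., (1,1):-1/.O./.XX/OX., (2,2):-1/.O./..X/OXX
[.OX/..X/OX.] end (terminal -1, O#2); searched .O./..X/OX. to 5

value(.O./..X/OX., X) = +1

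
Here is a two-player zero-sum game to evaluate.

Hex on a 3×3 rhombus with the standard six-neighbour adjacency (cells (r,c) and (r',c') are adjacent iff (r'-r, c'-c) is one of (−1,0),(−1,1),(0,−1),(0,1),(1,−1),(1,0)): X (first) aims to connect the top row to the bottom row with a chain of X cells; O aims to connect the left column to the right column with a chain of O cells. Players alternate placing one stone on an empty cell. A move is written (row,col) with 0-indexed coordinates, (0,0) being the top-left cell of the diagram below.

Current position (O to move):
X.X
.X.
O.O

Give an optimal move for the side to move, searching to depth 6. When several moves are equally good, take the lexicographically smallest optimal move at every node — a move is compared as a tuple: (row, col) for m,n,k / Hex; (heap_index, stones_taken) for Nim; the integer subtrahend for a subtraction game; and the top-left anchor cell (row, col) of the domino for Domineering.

O's best at [X.X/.X./O.O]: (2,1)

[X.X/.X./O.O] O move#1: (0,1):-1/XOX/.X./O.O, (1,0):-1/X.X/OX./O.O, (1,2):-1/X.X/.XO/O.O, (2,1):+1/X.X/.X./OOO*
[X.X/.X./OOO] end (terminal -1, X#2); searched X.X/.X./O.O to 6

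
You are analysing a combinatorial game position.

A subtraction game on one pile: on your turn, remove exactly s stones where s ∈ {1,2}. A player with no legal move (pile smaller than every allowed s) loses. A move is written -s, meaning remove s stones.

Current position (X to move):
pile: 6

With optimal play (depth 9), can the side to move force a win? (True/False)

[6] X move#1: -1:-1/5*, -2:-1/4
[5] O move#2: -1:-1/4, -2:+1/3*
[3] X move#3: -1:-1/2*, -2:-1/1
[2] O move#4: -1:-1/1, -2:+1/0*
[0] end (terminal -1, X#5); searched 6 to 9

X winning at [6]: False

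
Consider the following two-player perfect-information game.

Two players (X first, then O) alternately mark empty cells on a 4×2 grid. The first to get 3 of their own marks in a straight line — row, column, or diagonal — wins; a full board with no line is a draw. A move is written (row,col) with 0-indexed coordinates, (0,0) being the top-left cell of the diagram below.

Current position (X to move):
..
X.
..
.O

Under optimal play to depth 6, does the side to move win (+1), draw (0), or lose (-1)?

value(../X./../.O, X) = +1

p1 X@[../X./../.O]: (0,0)[X./X./../.O]+0 (0,1)[.X/X./../.O]+0 (1,1)[../XX/../.O]+0 (2,0)[../X./X./.O]+1* (2,1)[../X./.X/.O]+0 (3,0)[../X./../XO]+0
p2 O@[../X./X./.O]: (0,0)[O./X./X./.O]-1* (0,1)[.O/X./X./.O]-1 (1,1)[../XO/X./.O]-1 (2,1)[../X./XO/.O]-1 (3,0)[../X./X./OO]-1
p3 X@[O./X./X./.O]: (0,1)[OX/X./X./.O]+0 (1,1)[O./XX/X./.O]+0 (2,1)[O./X./XX/.O]+0 (3,0)[O./X./X./XO]+1*
p4 O@[O./X./X./XO] terminal -1; root [../X./../.O] d6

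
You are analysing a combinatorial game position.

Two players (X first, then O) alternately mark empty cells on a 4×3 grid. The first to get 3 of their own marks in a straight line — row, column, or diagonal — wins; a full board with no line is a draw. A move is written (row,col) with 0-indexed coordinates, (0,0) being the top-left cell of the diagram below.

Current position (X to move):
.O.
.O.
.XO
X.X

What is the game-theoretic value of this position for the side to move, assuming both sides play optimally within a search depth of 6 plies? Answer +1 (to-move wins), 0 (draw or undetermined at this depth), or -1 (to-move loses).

p1 X@[.O./.O./.XO/X.X]: (0,0)[XO./.O./.XO/X.X]+1* (0,2)[.OX/.O./.XO/X.X]-1 (1,0)[.O./XO./.XO/X.X]+1 (1,2)[.O./.OX/.XO/X.X]+1 (2,0)[.O./.O./XXO/X.X]-1 (3,1)[.O./.O./.XO/XXX]+1
p2 O@[XO./.O./.XO/X.X]: (0,2)[XOO/.O./.XO/X.X]-1* (1,0)[XO./OO./.XO/X.X]-1 (1,2)[XO./.OO/.XO/X.X]-1 (2,0)[XO./.O./OXO/X.X]-1 (3,1)[XO./.O./.XO/XOX]-1
p3 X@[XOO/.O./.XO/X.X]: (1,0)[XOO/XO./.XO/X.X]+1* (1,2)[XOO/.OX/.XO/X.X]+1 (2,0)[XOO/.O./XXO/X.X]-1 (3,1)[XOO/.O./.XO/XXX]+1
p4 O@[XOO/XO./.XO/X.X] terminal -1; root [.O./.O./.XO/X.X] d6

value(.O./.O./.XO/X.X, X) = +1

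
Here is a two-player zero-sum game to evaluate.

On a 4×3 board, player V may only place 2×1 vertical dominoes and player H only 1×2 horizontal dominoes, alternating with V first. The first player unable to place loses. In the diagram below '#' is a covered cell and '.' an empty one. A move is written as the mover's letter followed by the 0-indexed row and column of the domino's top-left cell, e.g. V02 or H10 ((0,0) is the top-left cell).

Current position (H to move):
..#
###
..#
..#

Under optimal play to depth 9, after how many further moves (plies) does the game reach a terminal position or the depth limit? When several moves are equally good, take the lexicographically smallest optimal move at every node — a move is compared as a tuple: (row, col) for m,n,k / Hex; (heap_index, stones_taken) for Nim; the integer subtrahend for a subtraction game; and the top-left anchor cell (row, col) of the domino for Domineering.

[..#/###/..#/..#] H move#1: H00:-1/###/###/..#/..#, H20:+1/..#/###/###/..#*, H30:+1/..#/###/..#/###
[..#/###/###/..#] end (terminal -1, V#2); searched ..#/###/..#/..# to 9

PV length from [..#/###/..#/..#]: 1 ply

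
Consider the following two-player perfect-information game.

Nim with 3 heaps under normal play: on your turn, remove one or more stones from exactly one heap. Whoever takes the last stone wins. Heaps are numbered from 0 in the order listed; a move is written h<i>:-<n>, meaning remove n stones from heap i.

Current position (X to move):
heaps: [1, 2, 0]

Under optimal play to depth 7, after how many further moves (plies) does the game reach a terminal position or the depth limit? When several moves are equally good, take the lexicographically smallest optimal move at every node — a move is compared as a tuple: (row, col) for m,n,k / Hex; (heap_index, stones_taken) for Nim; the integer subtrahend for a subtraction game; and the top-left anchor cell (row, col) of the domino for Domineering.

PV length from [(1,2,0)]: 3 plies

[(1,2,0)] X move#1: h0:-1:-1/(0,2,0), h1:-1:+1/(1,1,0)*, h1:-2:-1/(1,0,0)
[(1,1,0)] O move#2: h0:-1:-1/(0,1,0)*, h1:-1:-1/(1,0,0)
[(0,1,0)] X move#3: h1:-1:+1/(0,0,0)*
[(0,0,0)] end (terminal -1, O#4); searched (1,2,0) to 7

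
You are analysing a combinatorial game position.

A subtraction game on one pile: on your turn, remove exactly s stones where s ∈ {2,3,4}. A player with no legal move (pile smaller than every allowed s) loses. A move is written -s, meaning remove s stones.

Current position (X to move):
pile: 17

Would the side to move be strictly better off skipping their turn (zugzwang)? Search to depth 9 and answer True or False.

zugzwang(17, X) = False

ply 1, X at 17 | -2=-1→15; -3=-1→14; -4=+1→13*
ply 2, O at 13 | -2=-1→11*; -3=-1→10; -4=-1→9
ply 3, X at 11 | -2=-1→9; -3=-1→8; -4=+1→7*
ply 4, O at 7 | -2=-1→5*; -3=-1→4; -4=-1→3
ply 5, X at 5 | -2=-1→3; -3=-1→2; -4=+1→1*
ply 6: 1 is terminal -1 (O); from 17 depth 9
if X skipped the turn, O would face:
~ ply 1, O at 17 | -2=-1→15; -3=-1→14; -4=+1→13*
~ ply 2, X at 13 | -2=-1→11*; -3=-1→10; -4=-1→9
~ ply 3, O at 11 | -2=-1→9; -3=-1→8; -4=+1→7*
~ ply 4, X at 7 | -2=-1→5*; -3=-1→4; -4=-1→3
~ ply 5, O at 5 | -2=-1→3; -3=-1→2; -4=+1→1*
~ ply 6: 1 is terminal -1 (X); from 17 depth 9
compare (X): move=+1 vs pass=-1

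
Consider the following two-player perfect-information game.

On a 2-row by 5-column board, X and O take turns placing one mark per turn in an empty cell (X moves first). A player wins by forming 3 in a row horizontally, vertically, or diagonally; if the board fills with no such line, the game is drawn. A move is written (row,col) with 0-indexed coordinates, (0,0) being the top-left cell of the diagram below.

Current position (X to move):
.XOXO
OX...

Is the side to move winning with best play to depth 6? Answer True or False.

[.XOXO/OX...] X move#1: (0,0):+0/XXOXO/OX...*, (1,2):+0/.XOXO/OXX.., (1,3):+0/.XOXO/OX.X., (1,4):+0/.XOXO/OX..X
[XXOXO/OX...] O move#2: (1,2):+0/XXOXO/OXO..*, (1,3):+0/XXOXO/OX.O., (1,4):+0/XXOXO/OX..O
[XXOXO/OXO..] X move#3: (1,3):+0/XXOXO/OXOX.*, (1,4):+0/XXOXO/OXO.X
[XXOXO/OXOX.] O move#4: (1,4):+0/XXOXO/OXOXO*
[XXOXO/OXOXO] end (terminal +0, X#5); searched .XOXO/OX... to 6

X winning at [.XOXO/OX...]: False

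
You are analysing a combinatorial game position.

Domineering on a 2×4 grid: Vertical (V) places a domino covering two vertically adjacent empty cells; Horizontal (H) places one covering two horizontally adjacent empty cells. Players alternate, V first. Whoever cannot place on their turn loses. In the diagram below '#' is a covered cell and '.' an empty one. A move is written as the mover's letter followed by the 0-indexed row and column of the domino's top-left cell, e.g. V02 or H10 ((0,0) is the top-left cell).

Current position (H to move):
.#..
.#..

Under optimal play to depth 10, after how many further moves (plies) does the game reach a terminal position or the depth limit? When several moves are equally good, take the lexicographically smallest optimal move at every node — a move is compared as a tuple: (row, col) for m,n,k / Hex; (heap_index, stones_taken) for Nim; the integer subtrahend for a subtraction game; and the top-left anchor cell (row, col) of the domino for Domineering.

ply 1, H at .#../.#.. | H02=+1→.###/.#..*; H12=+1→.#../.###
ply 2, V at .###/.#.. | V00=-1→####/##..*
ply 3, H at ####/##.. | H12=+1→####/####*
ply 4: ####/#### is terminal -1 (V); from .#../.#.. depth 10

PV length from [.#../.#..]: 3 plies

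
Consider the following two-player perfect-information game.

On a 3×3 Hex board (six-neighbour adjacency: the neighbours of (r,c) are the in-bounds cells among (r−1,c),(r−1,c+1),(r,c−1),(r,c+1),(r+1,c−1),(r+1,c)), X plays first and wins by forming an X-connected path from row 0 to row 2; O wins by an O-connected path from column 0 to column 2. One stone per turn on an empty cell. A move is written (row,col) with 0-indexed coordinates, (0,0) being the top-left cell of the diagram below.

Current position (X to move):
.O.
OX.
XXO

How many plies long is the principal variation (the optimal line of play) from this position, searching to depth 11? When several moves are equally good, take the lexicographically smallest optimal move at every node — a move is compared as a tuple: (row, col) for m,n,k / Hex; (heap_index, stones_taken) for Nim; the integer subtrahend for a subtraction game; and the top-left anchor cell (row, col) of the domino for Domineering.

PV length from [.O./OX./XXO]: 1 ply

[.O./OX./XXO] X move#1: (0,0):-1/XO./OX./XXO, (0,2):+1/.OX/OX./XXO*, (1,2):-1/.O./OXX/XXO
[.OX/OX./XXO] end (terminal -1, O#2); searched .O./OX./XXO to 11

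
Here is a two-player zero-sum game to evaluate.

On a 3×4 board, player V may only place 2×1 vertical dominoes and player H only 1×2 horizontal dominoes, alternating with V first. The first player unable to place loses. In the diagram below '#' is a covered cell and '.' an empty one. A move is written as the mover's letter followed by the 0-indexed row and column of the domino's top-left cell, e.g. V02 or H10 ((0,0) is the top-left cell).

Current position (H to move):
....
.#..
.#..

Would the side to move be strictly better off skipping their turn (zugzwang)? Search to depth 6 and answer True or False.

zugzwang(..../.#../.#.., H) = False

[..../.#../.#..] H move#1: H00:-1/##../.#../.#.., H01:-1/.##./.#../.#.., H02:-1/..##/.#../.#.., H12:+1/..../.###/.#..*, H22:-1/..../.#../.###
[..../.###/.#..] V move#2: V00:-1/#.../####/.#..*, V10:-1/..../####/##..
[#.../####/.#..] H move#3: H01:+1/###./####/.#..*, H02:+1/#.##/####/.#.., H22:+1/#.../####/.###
[###./####/.#..] end (terminal -1, V#4); searched ..../.#../.#.. to 6
suppose H passes — search the same position with V to move:
pass> [..../.#../.#..] V move#1: V00:-1/#.../##../.#.., V02:+1/..#./.##./.#..*, V03:+1/...#/.#.#/.#.., V10:-1/..../##../##.., V12:+1/..../.##./.##., V13:+1/..../.#.#/.#.#
pass> [..#./.##./.#..] H move#2: H00:-1/###./.##./.#..*, H22:-1/..#./.##./.###
pass> [###./.##./.#..] V move#3: V03:+1/####/.###/.#..*, V10:+1/###./###./##.., V13:+1/###./.###/.#.#
pass> [####/.###/.#..] H move#4: H22:-1/####/.###/.###*
pass> [####/.###/.###] V move#5: V10:+1/####/####/####*
pass> [####/####/####] end (terminal -1, H#6); searched ..../.#../.#.. to 6
for H: play +1, pass -1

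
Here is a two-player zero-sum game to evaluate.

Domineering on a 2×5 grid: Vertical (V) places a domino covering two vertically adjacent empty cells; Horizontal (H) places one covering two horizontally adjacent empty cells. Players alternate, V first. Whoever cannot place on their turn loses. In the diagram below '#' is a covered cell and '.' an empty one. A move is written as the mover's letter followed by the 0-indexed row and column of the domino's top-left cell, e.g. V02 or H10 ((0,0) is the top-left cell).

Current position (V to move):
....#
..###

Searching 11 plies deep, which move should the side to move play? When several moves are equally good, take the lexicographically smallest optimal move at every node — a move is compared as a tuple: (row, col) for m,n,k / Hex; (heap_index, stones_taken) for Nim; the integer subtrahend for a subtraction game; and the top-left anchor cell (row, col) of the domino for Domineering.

V's best at [....#/..###]: V01

p1 V@[....#/..###]: V00[#...#/#.###]-1 V01[.#..#/.####]+1*
p2 H@[.#..#/.####]: H02[.####/.####]-1*
p3 V@[.####/.####]: V00[#####/#####]+1*
p4 H@[#####/#####] terminal -1; root [....#/..###] d11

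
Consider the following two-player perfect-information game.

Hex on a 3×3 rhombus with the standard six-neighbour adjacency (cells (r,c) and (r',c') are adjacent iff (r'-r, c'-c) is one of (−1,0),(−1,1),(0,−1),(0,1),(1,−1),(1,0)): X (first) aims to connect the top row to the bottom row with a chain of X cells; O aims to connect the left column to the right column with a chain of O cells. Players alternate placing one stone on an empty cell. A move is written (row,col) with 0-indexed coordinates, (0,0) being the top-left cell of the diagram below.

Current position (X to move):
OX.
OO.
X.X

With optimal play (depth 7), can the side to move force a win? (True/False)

X winning at [OX./OO./X.X]: False

p1 X@[OX./OO./X.X]: (0,2)[OXX/OO./X.X]-1* (1,2)[OX./OOX/X.X]-1 (2,1)[OX./OO./XXX]-1
p2 O@[OXX/OO./X.X]: (1,2)[OXX/OOO/X.X]+1* (2,1)[OXX/OO./XOX]-1
p3 X@[OXX/OOO/X.X] terminal -1; root [OX./OO./X.X] d7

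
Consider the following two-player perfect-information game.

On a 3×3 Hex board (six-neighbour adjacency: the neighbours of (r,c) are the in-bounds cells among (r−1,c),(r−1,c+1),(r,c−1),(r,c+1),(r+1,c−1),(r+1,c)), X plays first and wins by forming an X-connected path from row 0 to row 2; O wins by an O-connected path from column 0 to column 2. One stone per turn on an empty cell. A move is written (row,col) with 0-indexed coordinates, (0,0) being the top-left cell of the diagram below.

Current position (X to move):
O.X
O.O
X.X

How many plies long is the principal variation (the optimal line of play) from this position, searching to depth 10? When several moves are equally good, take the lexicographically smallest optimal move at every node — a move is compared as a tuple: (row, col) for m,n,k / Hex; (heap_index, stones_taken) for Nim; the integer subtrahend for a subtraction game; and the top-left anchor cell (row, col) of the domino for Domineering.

ply 1, X at O.X/O.O/X.X | (0,1)=-1→OXX/O.O/X.X; (1,1)=+1→O.X/OXO/X.X*; (2,1)=-1→O.X/O.O/XXX
ply 2: O.X/OXO/X.X is terminal -1 (O); from O.X/O.O/X.X depth 10

PV length from [O.X/O.O/X.X]: 1 ply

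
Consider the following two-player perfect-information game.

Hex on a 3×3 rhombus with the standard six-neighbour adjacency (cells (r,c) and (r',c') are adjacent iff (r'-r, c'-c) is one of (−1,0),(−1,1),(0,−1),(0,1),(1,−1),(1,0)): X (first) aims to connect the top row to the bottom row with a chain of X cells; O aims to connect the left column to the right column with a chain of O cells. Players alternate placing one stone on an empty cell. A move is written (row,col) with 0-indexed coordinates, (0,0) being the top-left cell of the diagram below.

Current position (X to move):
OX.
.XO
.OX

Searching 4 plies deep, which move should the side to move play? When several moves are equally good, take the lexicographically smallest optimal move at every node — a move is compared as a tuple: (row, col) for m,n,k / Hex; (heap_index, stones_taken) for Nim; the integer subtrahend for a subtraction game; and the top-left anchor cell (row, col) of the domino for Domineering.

p1 X@[OX./.XO/.OX]: (0,2)[OXX/.XO/.OX]-1 (1,0)[OX./XXO/.OX]-1 (2,0)[OX./.XO/XOX]+1*
p2 O@[OX./.XO/XOX] terminal -1; root [OX./.XO/.OX] d4

X's best at [OX./.XO/.OX]: (2,0)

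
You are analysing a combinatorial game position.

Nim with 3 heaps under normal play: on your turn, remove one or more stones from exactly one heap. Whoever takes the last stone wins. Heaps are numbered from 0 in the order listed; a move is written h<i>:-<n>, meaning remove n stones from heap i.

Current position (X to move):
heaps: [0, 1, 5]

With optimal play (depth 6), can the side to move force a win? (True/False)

[(0,1,5)] X move#1: h1:-1:-1/(0,0,5), h2:-1:-1/(0,1,4), h2:-2:-1/(0,1,3), h2:-3:-1/(0,1,2), h2:-4:+1/(0,1,1)*, h2:-5:-1/(0,1,0)
[(0,1,1)] O move#2: h1:-1:-1/(0,0,1)*, h2:-1:-1/(0,1,0)
[(0,0,1)] X move#3: h2:-1:+1/(0,0,0)*
[(0,0,0)] end (terminal -1, O#4); searched (0,1,5) to 6

X winning at [(0,1,5)]: True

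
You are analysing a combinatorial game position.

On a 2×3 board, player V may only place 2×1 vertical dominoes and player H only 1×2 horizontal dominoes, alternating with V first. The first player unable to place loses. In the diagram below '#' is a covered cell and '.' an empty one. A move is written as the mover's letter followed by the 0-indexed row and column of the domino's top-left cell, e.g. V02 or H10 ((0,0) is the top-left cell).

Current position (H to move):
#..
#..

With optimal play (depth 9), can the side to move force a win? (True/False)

H winning at [#../#..]: True

ply 1, H at #../#.. | H01=+1→###/#..*; H11=+1→#../###
ply 2: ###/#.. is terminal -1 (V); from #../#.. depth 9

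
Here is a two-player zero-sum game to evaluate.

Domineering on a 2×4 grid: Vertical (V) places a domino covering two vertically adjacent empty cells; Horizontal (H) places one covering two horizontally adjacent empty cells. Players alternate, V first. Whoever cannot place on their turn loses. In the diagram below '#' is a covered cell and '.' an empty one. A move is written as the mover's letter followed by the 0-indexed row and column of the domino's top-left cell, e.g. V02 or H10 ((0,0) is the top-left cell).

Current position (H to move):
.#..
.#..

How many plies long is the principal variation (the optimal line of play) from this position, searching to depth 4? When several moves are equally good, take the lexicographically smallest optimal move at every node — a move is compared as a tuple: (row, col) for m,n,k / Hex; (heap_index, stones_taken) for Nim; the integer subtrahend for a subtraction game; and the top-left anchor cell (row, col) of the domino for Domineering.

[.#../.#..] H move#1: H02:+1/.###/.#..*, H12:+1/.#../.###
[.###/.#..] V move#2: V00:-1/####/##..*
[####/##..] H move#3: H12:+1/####/####*
[####/####] end (terminal -1, V#4); searched .#../.#.. to 4

PV length from [.#../.#..]: 3 plies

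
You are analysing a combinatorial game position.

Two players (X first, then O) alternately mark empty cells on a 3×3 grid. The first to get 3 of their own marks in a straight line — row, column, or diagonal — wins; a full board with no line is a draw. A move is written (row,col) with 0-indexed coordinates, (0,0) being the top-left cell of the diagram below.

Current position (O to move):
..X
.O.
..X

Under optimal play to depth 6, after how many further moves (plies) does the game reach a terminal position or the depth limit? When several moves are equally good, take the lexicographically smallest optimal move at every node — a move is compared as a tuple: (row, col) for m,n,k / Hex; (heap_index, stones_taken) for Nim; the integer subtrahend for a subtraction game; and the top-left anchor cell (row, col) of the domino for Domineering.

PV length from [..X/.O./..X]: 6 plies

p1 O@[..X/.O./..X]: (0,0)[O.X/.O./..X]-1 (0,1)[.OX/.O./..X]-1 (1,0)[..X/OO./..X]-1 (1,2)[..X/.OO/..X]+0* (2,0)[..X/.O./O.X]-1 (2,1)[..X/.O./.OX]-1
p2 X@[..X/.OO/..X]: (0,0)[X.X/.OO/..X]-1 (0,1)[.XX/.OO/..X]-1 (1,0)[..X/XOO/..X]+0* (2,0)[..X/.OO/X.X]-1 (2,1)[..X/.OO/.XX]-1
p3 O@[..X/XOO/..X]: (0,0)[O.X/XOO/..X]+0* (0,1)[.OX/XOO/..X]+0 (2,0)[..X/XOO/O.X]+0 (2,1)[..X/XOO/.OX]+0
p4 X@[O.X/XOO/..X]: (0,1)[OXX/XOO/..X]+0* (2,0)[O.X/XOO/X.X]+0 (2,1)[O.X/XOO/.XX]+0
p5 O@[OXX/XOO/..X]: (2,0)[OXX/XOO/O.X]+0* (2,1)[OXX/XOO/.OX]+0
p6 X@[OXX/XOO/O.X]: (2,1)[OXX/XOO/OXX]+0*
p7 O@[OXX/XOO/OXX] terminal +0; root [..X/.O./..X] d6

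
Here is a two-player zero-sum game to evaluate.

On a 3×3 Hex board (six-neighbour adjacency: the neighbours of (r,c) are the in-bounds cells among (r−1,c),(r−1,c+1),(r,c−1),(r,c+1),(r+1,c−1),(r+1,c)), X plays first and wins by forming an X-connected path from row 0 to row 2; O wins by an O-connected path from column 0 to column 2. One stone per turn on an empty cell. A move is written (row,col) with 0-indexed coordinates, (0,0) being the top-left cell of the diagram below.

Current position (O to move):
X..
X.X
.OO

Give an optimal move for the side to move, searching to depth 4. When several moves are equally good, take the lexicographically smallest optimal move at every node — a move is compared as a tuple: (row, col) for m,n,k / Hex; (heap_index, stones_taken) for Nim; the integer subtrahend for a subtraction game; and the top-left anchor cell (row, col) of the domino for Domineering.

O's best at [X../X.X/.OO]: (2,0)

p1 O@[X../X.X/.OO]: (0,1)[XO./X.X/.OO]-1 (0,2)[X.O/X.X/.OO]-1 (1,1)[X../XOX/.OO]-1 (2,0)[X../X.X/OOO]+1*
p2 X@[X../X.X/OOO] terminal -1; root [X../X.X/.OO] d4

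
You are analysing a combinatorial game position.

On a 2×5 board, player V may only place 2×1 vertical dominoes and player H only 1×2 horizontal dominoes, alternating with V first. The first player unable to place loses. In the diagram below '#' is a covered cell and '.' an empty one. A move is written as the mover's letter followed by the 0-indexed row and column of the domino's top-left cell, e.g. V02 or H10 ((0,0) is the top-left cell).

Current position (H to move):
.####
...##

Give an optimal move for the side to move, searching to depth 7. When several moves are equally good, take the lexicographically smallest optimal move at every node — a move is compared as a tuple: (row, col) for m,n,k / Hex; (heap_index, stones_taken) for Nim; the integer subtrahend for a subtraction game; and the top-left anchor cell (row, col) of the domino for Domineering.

H's best at [.####/...##]: H10

p1 H@[.####/...##]: H10[.####/##.##]+1* H11[.####/.####]-1
p2 V@[.####/##.##] terminal -1; root [.####/...##] d7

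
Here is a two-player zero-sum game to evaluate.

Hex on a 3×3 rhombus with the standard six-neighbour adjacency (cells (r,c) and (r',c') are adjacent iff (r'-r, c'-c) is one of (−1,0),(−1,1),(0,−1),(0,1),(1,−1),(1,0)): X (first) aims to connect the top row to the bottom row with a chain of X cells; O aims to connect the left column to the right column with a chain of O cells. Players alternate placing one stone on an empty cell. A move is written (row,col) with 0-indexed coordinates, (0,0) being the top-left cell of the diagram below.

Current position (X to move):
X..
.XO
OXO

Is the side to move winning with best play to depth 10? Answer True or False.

p1 X@[X../.XO/OXO]: (0,1)[XX./.XO/OXO]+1* (0,2)[X.X/.XO/OXO]+1 (1,0)[X../XXO/OXO]+1
p2 O@[XX./.XO/OXO] terminal -1; root [X../.XO/OXO] d10

X winning at [X../.XO/OXO]: True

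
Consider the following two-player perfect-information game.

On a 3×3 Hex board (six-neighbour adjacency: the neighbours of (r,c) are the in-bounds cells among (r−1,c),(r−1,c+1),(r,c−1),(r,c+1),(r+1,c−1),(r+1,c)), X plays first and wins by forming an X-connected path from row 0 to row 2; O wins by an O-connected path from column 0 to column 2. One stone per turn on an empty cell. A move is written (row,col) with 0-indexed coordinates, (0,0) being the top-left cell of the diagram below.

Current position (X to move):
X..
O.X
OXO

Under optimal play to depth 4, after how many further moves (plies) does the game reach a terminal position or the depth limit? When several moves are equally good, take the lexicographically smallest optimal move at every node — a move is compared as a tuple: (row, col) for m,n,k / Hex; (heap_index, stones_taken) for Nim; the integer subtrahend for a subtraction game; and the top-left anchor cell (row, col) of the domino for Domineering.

PV length from [X../O.X/OXO]: 3 plies

p1 X@[X../O.X/OXO]: (0,1)[XX./O.X/OXO]+1* (0,2)[X.X/O.X/OXO]+1 (1,1)[X../OXX/OXO]+1
p2 O@[XX./O.X/OXO]: (0,2)[XXO/O.X/OXO]-1* (1,1)[XX./OOX/OXO]-1
p3 X@[XXO/O.X/OXO]: (1,1)[XXO/OXX/OXO]+1*
p4 O@[XXO/OXX/OXO] terminal -1; root [X../O.X/OXO] d4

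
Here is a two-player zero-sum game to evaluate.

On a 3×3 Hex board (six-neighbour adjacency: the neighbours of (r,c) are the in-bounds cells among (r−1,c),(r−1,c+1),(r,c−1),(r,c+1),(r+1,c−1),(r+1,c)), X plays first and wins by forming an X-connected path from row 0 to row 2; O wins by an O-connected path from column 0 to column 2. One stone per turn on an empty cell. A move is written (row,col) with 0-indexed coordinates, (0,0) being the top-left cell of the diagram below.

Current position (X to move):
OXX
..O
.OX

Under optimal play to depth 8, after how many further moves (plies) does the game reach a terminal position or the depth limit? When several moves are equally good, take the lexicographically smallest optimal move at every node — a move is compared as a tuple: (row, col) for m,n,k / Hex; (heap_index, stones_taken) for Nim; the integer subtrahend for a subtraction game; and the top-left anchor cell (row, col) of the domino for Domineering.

PV length from [OXX/..O/.OX]: 3 plies

ply 1, X at OXX/..O/.OX | (1,0)=-1→OXX/X.O/.OX; (1,1)=-1→OXX/.XO/.OX; (2,0)=+1→OXX/..O/XOX*
ply 2, O at OXX/..O/XOX | (1,0)=-1→OXX/O.O/XOX*; (1,1)=-1→OXX/.OO/XOX
ply 3, X at OXX/O.O/XOX | (1,1)=+1→OXX/OXO/XOX*
ply 4: OXX/OXO/XOX is terminal -1 (O); from OXX/..O/.OX depth 8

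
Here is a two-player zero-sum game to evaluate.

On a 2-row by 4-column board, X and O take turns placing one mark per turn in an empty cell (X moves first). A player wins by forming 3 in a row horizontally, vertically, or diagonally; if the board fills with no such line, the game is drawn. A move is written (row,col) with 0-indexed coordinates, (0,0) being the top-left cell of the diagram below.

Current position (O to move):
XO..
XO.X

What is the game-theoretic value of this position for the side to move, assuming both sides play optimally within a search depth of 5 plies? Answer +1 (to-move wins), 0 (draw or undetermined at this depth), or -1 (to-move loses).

ply 1, O at XO../XO.X | (0,2)=+0→XOO./XO.X*; (0,3)=+0→XO.O/XO.X; (1,2)=+0→XO../XOOX
ply 2, X at XOO./XO.X | (0,3)=+0→XOOX/XO.X*; (1,2)=-1→XOO./XOXX
ply 3, O at XOOX/XO.X | (1,2)=+0→XOOX/XOOX*
ply 4: XOOX/XOOX is terminal +0 (X); from XO../XO.X depth 5

value(XO../XO.X, O) = 0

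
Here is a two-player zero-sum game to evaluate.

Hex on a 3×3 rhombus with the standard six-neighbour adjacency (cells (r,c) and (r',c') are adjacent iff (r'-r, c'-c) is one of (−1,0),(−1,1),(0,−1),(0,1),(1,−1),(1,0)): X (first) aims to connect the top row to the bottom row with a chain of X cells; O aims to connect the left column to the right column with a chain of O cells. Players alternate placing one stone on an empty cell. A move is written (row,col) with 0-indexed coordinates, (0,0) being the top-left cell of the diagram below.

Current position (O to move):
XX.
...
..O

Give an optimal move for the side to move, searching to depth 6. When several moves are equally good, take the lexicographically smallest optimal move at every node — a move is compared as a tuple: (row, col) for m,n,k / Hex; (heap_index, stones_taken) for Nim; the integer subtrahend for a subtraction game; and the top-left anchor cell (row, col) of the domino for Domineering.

O's best at [XX./.../..O]: (1,1)

ply 1, O at XX./.../..O | (0,2)=-1→XXO/.../..O; (1,0)=-1→XX./O../..O; (1,1)=+1→XX./.O./..O*; (1,2)=-1→XX./..O/..O; (2,0)=+1→XX./.../O.O; (2,1)=-1→XX./.../.OO
ply 2, X at XX./.O./..O | (0,2)=-1→XXX/.O./..O*; (1,0)=-1→XX./XO./..O; (1,2)=-1→XX./.OX/..O; (2,0)=-1→XX./.O./X.O; (2,1)=-1→XX./.O./.XO
ply 3, O at XXX/.O./..O | (1,0)=+1→XXX/OO./..O*; (1,2)=+1→XXX/.OO/..O; (2,0)=+1→XXX/.O./O.O; (2,1)=+1→XXX/.O./.OO
ply 4, X at XXX/OO./..O | (1,2)=-1→XXX/OOX/..O*; (2,0)=-1→XXX/OO./X.O; (2,1)=-1→XXX/OO./.XO
ply 5, O at XXX/OOX/..O | (2,0)=-1→XXX/OOX/O.O; (2,1)=+1→XXX/OOX/.OO*
ply 6: XXX/OOX/.OO is terminal -1 (X); from XX./.../..O depth 6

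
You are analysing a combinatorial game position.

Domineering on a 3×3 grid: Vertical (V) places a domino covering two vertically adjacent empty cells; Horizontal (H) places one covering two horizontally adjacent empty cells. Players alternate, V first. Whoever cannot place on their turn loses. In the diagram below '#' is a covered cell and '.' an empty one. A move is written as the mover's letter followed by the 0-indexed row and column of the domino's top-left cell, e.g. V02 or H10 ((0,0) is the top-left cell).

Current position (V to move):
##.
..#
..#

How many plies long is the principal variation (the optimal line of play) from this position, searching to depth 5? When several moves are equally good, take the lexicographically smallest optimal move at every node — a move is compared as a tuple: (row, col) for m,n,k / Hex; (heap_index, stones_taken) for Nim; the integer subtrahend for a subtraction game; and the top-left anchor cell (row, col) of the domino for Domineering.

p1 V@[##./..#/..#]: V10[##./#.#/#.#]+1* V11[##./.##/.##]+1
p2 H@[##./#.#/#.#] terminal -1; root [##./..#/..#] d5

PV length from [##./..#/..#]: 1 ply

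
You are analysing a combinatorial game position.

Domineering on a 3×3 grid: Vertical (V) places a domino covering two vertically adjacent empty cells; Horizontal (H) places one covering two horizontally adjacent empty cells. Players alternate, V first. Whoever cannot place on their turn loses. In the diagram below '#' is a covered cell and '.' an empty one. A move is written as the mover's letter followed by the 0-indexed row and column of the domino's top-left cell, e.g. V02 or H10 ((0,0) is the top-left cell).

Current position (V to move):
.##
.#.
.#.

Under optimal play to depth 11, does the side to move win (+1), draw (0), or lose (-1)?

value(.##/.#./.#., V) = +1

p1 V@[.##/.#./.#.]: V00[###/##./.#.]+1* V10[.##/##./##.]+1 V12[.##/.##/.##]+1
p2 H@[###/##./.#.] terminal -1; root [.##/.#./.#.] d11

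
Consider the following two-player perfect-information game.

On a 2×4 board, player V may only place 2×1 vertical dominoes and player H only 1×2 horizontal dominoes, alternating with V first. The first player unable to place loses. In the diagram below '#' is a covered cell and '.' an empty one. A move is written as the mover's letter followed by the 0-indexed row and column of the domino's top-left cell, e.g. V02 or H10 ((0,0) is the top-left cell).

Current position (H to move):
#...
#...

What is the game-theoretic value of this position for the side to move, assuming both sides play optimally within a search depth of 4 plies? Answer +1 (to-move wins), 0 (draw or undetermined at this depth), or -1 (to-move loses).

[#.../#...] H move#1: H01:+1/###./#...*, H02:+1/#.##/#..., H11:+1/#.../###., H12:+1/#.../#.##
[###./#...] V move#2: V03:-1/####/#..#*
[####/#..#] H move#3: H11:+1/####/####*
[####/####] end (terminal -1, V#4); searched #.../#... to 4

value(#.../#..., H) = +1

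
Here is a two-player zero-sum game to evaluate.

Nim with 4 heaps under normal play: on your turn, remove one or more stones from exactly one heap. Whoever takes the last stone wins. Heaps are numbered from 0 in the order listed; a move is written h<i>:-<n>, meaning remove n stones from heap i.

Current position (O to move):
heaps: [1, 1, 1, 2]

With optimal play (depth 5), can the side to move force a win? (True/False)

ply 1, O at (1,1,1,2) | h0:-1=-1→(0,1,1,2); h1:-1=-1→(1,0,1,2); h2:-1=-1→(1,1,0,2); h3:-1=+1→(1,1,1,1)*; h3:-2=-1→(1,1,1,0)
ply 2, X at (1,1,1,1) | h0:-1=-1→(0,1,1,1)*; h1:-1=-1→(1,0,1,1); h2:-1=-1→(1,1,0,1); h3:-1=-1→(1,1,1,0)
ply 3, O at (0,1,1,1) | h1:-1=+1→(0,0,1,1)*; h2:-1=+1→(0,1,0,1); h3:-1=+1→(0,1,1,0)
ply 4, X at (0,0,1,1) | h2:-1=-1→(0,0,0,1)*; h3:-1=-1→(0,0,1,0)
ply 5, O at (0,0,0,1) | h3:-1=+1→(0,0,0,0)*
ply 6: (0,0,0,0) is terminal -1 (X); from (1,1,1,2) depth 5

O winning at [(1,1,1,2)]: True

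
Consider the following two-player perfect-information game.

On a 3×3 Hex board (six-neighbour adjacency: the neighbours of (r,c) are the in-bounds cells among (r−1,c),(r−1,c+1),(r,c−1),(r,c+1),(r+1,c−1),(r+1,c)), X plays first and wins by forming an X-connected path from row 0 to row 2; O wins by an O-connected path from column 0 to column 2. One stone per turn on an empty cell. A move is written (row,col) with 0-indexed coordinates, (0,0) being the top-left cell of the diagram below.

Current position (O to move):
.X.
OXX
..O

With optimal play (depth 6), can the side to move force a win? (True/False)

O winning at [.X./OXX/..O]: False

p1 O@[.X./OXX/..O]: (0,0)[OX./OXX/..O]-1* (0,2)[.XO/OXX/..O]-1 (2,0)[.X./OXX/O.O]-1 (2,1)[.X./OXX/.OO]-1
p2 X@[OX./OXX/..O]: (0,2)[OXX/OXX/..O]+1* (2,0)[OX./OXX/X.O]+1 (2,1)[OX./OXX/.XO]+1
p3 O@[OXX/OXX/..O]: (2,0)[OXX/OXX/O.O]-1* (2,1)[OXX/OXX/.OO]-1
p4 X@[OXX/OXX/O.O]: (2,1)[OXX/OXX/OXO]+1*
p5 O@[OXX/OXX/OXO] terminal -1; root [.X./OXX/..O] d6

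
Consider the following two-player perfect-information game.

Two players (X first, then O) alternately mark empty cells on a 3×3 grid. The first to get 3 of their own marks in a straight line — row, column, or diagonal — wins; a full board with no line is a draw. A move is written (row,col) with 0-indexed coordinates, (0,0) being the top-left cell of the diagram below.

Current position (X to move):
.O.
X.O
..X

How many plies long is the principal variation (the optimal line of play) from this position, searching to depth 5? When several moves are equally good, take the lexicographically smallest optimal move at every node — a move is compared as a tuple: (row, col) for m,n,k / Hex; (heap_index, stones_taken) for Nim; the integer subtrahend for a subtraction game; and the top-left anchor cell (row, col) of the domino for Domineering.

ply 1, X at .O./X.O/..X | (0,0)=+1→XO./X.O/..X*; (0,2)=+0→.OX/X.O/..X; (1,1)=+0→.O./XXO/..X; (2,0)=+1→.O./X.O/X.X; (2,1)=+0→.O./X.O/.XX
ply 2, O at XO./X.O/..X | (0,2)=-1→XOO/X.O/..X*; (1,1)=-1→XO./XOO/..X; (2,0)=-1→XO./X.O/O.X; (2,1)=-1→XO./X.O/.OX
ply 3, X at XOO/X.O/..X | (1,1)=+1→XOO/XXO/..X*; (2,0)=+1→XOO/X.O/X.X; (2,1)=+1→XOO/X.O/.XX
ply 4: XOO/XXO/..X is terminal -1 (O); from .O./X.O/..X depth 5

PV length from [.O./X.O/..X]: 3 plies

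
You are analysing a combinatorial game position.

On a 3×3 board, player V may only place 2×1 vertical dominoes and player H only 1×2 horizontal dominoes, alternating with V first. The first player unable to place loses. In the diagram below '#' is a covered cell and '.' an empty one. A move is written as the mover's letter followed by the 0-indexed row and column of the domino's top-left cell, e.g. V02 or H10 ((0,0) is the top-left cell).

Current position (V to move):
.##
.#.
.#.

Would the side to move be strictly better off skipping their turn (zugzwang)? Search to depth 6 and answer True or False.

[.##/.#./.#.] V move#1: V00:+1/###/##./.#.*, V10:+1/.##/##./##., V12:+1/.##/.##/.##
[###/##./.#.] end (terminal -1, H#2); searched .##/.#./.#. to 6
suppose V passes — search the same position with H to move:
pass> [.##/.#./.#.] end (terminal -1, H#1); searched .##/.#./.#. to 6
for V: play +1, pass +1

zugzwang(.##/.#./.#., V) = False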